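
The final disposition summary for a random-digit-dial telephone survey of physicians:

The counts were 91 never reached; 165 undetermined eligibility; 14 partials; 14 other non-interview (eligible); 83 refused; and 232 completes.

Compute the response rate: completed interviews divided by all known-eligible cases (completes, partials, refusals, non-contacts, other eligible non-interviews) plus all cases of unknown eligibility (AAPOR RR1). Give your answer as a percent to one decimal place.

38.7%

Numerator: 232
Base: 232 + 14 + 83 + 91 + 14 + 165 = 599
RR1 = 232 / 599 = 0.3873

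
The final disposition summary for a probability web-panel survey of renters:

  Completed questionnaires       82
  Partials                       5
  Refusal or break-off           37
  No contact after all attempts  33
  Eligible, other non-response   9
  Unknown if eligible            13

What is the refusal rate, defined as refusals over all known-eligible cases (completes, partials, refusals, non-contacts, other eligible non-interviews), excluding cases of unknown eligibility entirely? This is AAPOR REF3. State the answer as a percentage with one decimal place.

22.3%

Numerator: 37
Denominator: 82 + 5 + 37 + 33 + 9 = 166
REF3 = 37 / 166 = 0.2229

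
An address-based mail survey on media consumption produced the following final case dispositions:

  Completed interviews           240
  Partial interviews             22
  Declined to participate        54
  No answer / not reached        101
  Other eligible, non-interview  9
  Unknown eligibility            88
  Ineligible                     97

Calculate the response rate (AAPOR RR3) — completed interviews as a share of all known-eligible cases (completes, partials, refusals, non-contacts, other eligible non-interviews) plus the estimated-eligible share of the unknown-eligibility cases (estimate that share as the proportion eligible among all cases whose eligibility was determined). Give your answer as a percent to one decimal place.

48.2%

Top: 240
Determined eligible: 240 + 22 + 54 + 101 + 9 = 426
e = 426 / (426 + 97) = 426 / 523 = 0.8145
e × U: 0.8145 × 88 = 71.68
Base: 426 + 71.68 = 497.68
RR3 = 240 / 497.68 = 0.4822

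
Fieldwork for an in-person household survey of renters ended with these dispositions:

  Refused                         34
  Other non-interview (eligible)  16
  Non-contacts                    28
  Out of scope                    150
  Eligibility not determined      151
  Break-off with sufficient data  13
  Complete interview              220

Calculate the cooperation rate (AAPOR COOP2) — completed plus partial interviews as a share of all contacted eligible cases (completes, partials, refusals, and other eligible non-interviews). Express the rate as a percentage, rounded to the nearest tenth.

82.3%

Top = 220 + 13 = 233
Denom = 220 + 13 + 34 + 16 = 283
COOP2 = 233 / 283 = 0.8233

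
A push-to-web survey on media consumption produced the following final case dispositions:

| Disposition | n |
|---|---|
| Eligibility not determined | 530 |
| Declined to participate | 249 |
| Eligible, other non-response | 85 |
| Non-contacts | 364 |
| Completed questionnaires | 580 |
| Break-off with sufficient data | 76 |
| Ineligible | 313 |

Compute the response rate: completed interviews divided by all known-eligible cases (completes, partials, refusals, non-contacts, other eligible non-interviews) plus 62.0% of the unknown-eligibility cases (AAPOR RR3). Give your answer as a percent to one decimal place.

34.5%

Numerator = 580
Eligible (known) = 580 + 76 + 249 + 364 + 85 = 1354
Estimated eligible among unknowns = 0.6200 × 530 = 328.60
Denominator = 1354 + 328.60 = 1682.60
RR3 = 580 / 1682.60 = 0.3447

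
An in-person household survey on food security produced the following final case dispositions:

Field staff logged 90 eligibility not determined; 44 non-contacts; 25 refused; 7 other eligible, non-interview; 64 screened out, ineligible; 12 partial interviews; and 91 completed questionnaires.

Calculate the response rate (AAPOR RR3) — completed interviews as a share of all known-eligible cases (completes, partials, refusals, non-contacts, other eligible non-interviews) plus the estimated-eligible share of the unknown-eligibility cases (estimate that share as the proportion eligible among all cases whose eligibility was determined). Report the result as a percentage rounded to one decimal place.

Top = 91
Eligible (known) = 91 + 12 + 25 + 44 + 7 = 179
e = 179 / (179 + 64) = 179 / 243 = 0.7366
Estimated eligible among unknowns = 0.7366 × 90 = 66.29
Denom = 179 + 66.29 = 245.29
RR3 = 91 / 245.29 = 0.3710

37.1%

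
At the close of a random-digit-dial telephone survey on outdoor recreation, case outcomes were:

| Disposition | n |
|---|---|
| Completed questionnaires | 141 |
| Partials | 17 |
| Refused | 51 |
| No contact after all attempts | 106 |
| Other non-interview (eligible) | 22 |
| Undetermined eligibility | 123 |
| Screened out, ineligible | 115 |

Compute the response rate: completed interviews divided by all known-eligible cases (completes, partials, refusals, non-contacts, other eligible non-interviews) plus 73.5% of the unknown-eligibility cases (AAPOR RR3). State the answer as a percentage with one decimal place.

33.0%

Numerator: 141
Known eligible: 141 + 17 + 51 + 106 + 22 = 337
Estimated eligible among unknowns: 0.7350 × 123 = 90.41
Denom: 337 + 90.41 = 427.41
RR3 = 141 / 427.41 = 0.3299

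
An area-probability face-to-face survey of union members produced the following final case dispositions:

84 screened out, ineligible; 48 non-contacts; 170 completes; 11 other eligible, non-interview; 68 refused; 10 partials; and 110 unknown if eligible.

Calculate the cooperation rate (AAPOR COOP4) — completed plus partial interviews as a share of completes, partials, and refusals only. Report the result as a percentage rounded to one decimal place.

Num: 170 + 10 = 180
Denom: 170 + 10 + 68 = 248
COOP4 = 180 / 248 = 0.7258

72.6%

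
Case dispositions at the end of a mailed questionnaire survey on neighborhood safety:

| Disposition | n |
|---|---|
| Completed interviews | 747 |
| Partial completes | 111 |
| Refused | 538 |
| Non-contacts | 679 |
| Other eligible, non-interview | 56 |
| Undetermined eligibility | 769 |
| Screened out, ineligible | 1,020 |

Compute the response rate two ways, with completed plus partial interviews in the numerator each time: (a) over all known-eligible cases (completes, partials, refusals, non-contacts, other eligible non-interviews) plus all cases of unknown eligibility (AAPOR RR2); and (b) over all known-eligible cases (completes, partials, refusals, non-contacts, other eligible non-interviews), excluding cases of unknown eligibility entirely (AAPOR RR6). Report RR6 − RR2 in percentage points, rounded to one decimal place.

Num → 747 + 111 = 858
Base → 747 + 111 + 538 + 679 + 56 + 769 = 2900
RR2 = 858 / 2900 = 0.2959
Base → 747 + 111 + 538 + 679 + 56 = 2131
RR6 = 858 / 2131 = 0.4026
Difference = 40.26 − 29.59 = 10.67 percentage points

10.7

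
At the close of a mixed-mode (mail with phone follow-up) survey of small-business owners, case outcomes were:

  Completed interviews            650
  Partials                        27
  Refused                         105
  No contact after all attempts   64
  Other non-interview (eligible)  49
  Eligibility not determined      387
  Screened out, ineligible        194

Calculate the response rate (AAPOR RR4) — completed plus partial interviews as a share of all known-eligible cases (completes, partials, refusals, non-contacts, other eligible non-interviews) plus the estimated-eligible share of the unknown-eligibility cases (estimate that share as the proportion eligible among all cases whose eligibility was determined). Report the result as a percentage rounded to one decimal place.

Num → 650 + 27 = 677
Known eligible → 650 + 27 + 105 + 64 + 49 = 895
e = 895 / (895 + 194) = 895 / 1089 = 0.8219
e × U → 0.8219 × 387 = 318.08
Denominator → 895 + 318.08 = 1213.08
RR4 = 677 / 1213.08 = 0.5581

55.8%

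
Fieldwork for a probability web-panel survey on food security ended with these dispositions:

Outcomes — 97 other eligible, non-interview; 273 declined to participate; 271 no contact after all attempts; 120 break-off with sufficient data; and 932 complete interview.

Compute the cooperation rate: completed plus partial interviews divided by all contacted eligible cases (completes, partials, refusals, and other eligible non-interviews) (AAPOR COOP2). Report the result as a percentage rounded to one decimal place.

74.0%

Top = 932 + 120 = 1052
Denom = 932 + 120 + 273 + 97 = 1422
COOP2 = 1052 / 1422 = 0.7398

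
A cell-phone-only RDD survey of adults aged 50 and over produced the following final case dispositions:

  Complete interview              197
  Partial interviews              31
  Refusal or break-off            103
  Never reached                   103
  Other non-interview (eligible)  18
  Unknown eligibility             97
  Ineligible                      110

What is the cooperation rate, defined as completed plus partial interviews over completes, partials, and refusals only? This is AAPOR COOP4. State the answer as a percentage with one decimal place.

68.9%

Numerator → 197 + 31 = 228
Base → 197 + 31 + 103 = 331
COOP4 = 228 / 331 = 0.6888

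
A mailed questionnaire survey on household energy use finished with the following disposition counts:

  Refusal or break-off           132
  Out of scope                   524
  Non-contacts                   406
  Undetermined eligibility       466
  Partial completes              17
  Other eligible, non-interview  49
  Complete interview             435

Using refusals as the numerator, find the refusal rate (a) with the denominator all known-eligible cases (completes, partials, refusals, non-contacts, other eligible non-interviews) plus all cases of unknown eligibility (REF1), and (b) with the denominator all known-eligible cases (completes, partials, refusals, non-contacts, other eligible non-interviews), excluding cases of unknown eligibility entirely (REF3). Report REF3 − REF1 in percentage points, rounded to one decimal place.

Num: 132
Denom: 435 + 17 + 132 + 406 + 49 + 466 = 1505
REF1 = 132 / 1505 = 0.0877
Denom: 435 + 17 + 132 + 406 + 49 = 1039
REF3 = 132 / 1039 = 0.1270
Difference = 12.70 − 8.77 = 3.93 percentage points

3.9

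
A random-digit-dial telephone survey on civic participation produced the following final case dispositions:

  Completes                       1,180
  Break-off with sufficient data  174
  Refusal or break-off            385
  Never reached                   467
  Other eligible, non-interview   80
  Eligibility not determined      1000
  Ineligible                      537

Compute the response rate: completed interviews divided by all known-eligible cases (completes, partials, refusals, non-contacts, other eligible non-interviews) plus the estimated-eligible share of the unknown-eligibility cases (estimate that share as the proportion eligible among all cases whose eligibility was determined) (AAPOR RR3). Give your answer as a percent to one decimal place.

38.1%

Numerator = 1180
Eligible (known) = 1180 + 174 + 385 + 467 + 80 = 2286
e = 2286 / (2286 + 537) = 2286 / 2823 = 0.8098
e × U = 0.8098 × 1000 = 809.80
Denom = 2286 + 809.80 = 3095.80
RR3 = 1180 / 3095.80 = 0.3812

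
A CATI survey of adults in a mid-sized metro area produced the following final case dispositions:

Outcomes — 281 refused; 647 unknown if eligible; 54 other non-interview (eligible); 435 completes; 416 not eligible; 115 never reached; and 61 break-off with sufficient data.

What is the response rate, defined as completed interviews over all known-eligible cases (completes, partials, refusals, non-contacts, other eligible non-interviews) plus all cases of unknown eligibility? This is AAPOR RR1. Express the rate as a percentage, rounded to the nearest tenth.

27.3%

Num = 435
Base = 435 + 61 + 281 + 115 + 54 + 647 = 1593
RR1 = 435 / 1593 = 0.2731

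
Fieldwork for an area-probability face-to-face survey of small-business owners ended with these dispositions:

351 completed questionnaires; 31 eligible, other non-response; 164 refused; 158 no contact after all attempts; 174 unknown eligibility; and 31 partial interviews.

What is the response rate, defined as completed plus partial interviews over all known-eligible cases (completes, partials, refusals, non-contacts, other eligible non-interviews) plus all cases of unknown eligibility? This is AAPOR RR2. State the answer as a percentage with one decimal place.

Num: 351 + 31 = 382
Denom: 351 + 31 + 164 + 158 + 31 + 174 = 909
RR2 = 382 / 909 = 0.4202

42.0%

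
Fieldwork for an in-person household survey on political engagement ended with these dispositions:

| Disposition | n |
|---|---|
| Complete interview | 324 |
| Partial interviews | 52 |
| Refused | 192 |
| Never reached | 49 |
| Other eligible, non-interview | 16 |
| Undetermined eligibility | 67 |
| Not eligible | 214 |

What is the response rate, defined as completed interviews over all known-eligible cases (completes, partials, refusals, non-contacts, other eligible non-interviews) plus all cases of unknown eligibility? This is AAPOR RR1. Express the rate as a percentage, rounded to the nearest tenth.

46.3%

Top: 324
Denom: 324 + 52 + 192 + 49 + 16 + 67 = 700
RR1 = 324 / 700 = 0.4629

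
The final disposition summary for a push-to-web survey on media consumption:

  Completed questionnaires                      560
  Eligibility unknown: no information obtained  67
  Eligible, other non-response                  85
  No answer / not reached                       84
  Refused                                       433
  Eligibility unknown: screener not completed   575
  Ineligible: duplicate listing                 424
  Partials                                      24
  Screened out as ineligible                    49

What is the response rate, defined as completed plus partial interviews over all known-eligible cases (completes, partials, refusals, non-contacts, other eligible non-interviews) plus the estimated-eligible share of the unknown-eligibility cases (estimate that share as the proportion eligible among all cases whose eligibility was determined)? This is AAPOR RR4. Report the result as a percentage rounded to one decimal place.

Undetermined eligibility = 575 + 67 = 642
Out of scope = 49 + 424 = 473
Top: 560 + 24 = 584
Determined eligible: 560 + 24 + 433 + 84 + 85 = 1186
e = 1186 / (1186 + 473) = 1186 / 1659 = 0.7149
e × U: 0.7149 × 642 = 458.97
Denominator: 1186 + 458.97 = 1644.97
RR4 = 584 / 1644.97 = 0.3550

35.5%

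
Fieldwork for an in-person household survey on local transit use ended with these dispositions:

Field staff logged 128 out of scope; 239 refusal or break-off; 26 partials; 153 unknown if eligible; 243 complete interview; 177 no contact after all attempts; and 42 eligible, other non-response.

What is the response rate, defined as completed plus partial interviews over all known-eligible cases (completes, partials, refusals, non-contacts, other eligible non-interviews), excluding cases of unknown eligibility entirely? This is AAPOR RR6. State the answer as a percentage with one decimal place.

37.0%

Top = 243 + 26 = 269
Denom = 243 + 26 + 239 + 177 + 42 = 727
RR6 = 269 / 727 = 0.3700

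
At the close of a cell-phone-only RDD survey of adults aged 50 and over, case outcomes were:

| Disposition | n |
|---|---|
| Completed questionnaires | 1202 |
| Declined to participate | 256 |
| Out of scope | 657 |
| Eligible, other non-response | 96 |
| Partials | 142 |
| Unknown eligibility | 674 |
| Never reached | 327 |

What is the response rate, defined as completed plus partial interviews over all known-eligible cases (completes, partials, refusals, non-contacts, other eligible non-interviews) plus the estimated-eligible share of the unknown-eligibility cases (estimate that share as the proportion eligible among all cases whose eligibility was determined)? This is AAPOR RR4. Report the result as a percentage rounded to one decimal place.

Numerator → 1202 + 142 = 1344
Known eligible → 1202 + 142 + 256 + 327 + 96 = 2023
e = 2023 / (2023 + 657) = 2023 / 2680 = 0.7549
Eligible share of unknowns → 0.7549 × 674 = 508.80
Denom → 2023 + 508.80 = 2531.80
RR4 = 1344 / 2531.80 = 0.5308

53.1%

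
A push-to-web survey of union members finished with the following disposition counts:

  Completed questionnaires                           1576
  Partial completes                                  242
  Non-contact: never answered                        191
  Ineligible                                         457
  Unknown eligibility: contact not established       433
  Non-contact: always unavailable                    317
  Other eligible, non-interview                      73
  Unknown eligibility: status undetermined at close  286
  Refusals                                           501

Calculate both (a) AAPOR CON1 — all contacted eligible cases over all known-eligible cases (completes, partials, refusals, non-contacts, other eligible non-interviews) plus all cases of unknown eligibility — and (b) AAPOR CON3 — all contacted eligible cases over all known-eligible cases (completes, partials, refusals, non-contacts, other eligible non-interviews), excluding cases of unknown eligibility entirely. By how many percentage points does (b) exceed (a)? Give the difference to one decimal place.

16.4

Never reached = 191 + 317 = 508
Undetermined eligibility = 433 + 286 = 719
Num = 1576 + 242 + 501 + 73 = 2392
Base = 1576 + 242 + 501 + 508 + 73 + 719 = 3619
CON1 = 2392 / 3619 = 0.6610
Base = 1576 + 242 + 501 + 508 + 73 = 2900
CON3 = 2392 / 2900 = 0.8248
Difference = 82.48 − 66.10 = 16.38 percentage points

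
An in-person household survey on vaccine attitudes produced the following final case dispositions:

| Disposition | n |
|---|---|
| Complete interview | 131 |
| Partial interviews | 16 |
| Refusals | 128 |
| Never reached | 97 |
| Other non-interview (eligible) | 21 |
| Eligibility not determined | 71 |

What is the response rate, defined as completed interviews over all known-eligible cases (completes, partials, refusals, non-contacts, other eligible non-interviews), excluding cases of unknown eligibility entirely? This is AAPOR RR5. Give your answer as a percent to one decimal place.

33.3%

Num: 131
Base: 131 + 16 + 128 + 97 + 21 = 393
RR5 = 131 / 393 = 0.3333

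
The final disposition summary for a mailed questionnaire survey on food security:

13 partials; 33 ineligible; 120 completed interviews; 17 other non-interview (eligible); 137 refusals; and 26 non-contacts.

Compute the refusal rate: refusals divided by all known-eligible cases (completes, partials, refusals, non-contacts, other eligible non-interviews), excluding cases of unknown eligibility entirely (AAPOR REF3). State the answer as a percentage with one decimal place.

43.8%

Numerator: 137
Denominator: 120 + 13 + 137 + 26 + 17 = 313
REF3 = 137 / 313 = 0.4377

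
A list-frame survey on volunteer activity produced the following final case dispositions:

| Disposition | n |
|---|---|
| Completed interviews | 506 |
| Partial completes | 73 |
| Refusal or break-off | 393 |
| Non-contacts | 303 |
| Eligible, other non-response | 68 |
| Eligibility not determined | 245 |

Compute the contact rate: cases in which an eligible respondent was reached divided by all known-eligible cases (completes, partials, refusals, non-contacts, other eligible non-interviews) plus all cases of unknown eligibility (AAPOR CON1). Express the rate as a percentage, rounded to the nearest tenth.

Top = 506 + 73 + 393 + 68 = 1040
Base = 506 + 73 + 393 + 303 + 68 + 245 = 1588
CON1 = 1040 / 1588 = 0.6549

65.5%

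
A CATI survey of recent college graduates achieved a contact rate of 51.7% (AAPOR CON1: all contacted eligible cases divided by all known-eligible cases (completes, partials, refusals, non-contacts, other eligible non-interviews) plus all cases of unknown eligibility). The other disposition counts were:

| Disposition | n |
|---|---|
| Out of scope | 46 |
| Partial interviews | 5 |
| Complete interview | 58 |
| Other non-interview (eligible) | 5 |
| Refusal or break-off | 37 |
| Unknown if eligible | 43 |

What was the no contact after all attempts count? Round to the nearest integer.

Num: 58 + 5 + 37 + 5 = 105
CON1 = 105 / D = 0.517
D = 105 / 0.517 = 203.1
Other denominator terms total 148
no contact after all attempts = 203.1 − 148 ≈ 55

55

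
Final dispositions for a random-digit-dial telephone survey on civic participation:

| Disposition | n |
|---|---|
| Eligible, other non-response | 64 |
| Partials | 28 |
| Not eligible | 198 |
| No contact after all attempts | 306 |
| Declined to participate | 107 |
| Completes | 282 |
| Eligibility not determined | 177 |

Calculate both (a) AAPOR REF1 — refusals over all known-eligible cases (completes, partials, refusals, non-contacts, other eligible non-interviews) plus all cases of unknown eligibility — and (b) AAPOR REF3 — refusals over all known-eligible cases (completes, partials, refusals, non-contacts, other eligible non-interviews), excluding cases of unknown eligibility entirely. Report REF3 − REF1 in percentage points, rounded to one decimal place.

2.5

Numerator = 107
Base = 282 + 28 + 107 + 306 + 64 + 177 = 964
REF1 = 107 / 964 = 0.1110
Base = 282 + 28 + 107 + 306 + 64 = 787
REF3 = 107 / 787 = 0.1360
Difference = 13.60 − 11.10 = 2.50 percentage points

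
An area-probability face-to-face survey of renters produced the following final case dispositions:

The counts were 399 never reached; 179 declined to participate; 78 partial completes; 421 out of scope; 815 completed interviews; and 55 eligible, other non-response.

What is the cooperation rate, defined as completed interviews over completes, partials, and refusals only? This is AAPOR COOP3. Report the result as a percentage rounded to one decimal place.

76.0%

Top → 815
Base → 815 + 78 + 179 = 1072
COOP3 = 815 / 1072 = 0.7603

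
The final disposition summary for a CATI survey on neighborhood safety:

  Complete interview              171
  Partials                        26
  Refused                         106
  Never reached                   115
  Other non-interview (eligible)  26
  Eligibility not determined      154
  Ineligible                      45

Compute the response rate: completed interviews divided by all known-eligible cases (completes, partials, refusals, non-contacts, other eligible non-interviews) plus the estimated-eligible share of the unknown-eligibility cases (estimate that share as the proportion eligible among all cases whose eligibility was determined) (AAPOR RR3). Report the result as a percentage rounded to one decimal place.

29.3%

Top → 171
Eligible (known) → 171 + 26 + 106 + 115 + 26 = 444
e = 444 / (444 + 45) = 444 / 489 = 0.9080
e × U → 0.9080 × 154 = 139.83
Denom → 444 + 139.83 = 583.83
RR3 = 171 / 583.83 = 0.2929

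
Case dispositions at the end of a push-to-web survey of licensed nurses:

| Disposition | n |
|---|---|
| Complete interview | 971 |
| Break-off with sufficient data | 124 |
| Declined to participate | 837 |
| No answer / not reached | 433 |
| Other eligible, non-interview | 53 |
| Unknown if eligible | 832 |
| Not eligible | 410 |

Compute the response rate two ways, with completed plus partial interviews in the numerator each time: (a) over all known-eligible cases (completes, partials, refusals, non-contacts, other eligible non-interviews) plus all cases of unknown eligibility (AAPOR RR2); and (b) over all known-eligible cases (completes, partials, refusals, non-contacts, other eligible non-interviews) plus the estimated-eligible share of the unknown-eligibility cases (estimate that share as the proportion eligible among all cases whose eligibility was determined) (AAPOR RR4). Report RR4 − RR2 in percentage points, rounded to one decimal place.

Num: 971 + 124 = 1095
Base: 971 + 124 + 837 + 433 + 53 + 832 = 3250
RR2 = 1095 / 3250 = 0.3369
Determined eligible: 971 + 124 + 837 + 433 + 53 = 2418
e = 2418 / (2418 + 410) = 2418 / 2828 = 0.8550
e × U: 0.8550 × 832 = 711.36
Base: 2418 + 711.36 = 3129.36
RR4 = 1095 / 3129.36 = 0.3499
Difference = 34.99 − 33.69 = 1.30 percentage points

1.3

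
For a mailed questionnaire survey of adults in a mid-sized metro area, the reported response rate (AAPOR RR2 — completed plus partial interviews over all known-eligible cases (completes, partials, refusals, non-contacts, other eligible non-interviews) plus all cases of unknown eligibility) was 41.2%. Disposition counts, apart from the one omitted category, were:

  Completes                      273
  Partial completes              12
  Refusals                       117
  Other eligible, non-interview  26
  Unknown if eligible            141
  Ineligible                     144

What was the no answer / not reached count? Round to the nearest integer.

Top → 273 + 12 = 285
RR2 = 285 / D = 0.412
D = 285 / 0.412 = 691.7
Remaining denominator categories sum to 569
no answer / not reached = 691.7 − 569 ≈ 123

123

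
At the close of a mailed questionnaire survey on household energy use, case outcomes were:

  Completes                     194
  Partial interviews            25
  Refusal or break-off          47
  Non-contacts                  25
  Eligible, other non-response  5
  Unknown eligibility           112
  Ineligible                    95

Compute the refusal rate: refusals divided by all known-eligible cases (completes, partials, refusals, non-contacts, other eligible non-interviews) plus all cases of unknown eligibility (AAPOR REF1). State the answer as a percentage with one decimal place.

11.5%

Top → 47
Base → 194 + 25 + 47 + 25 + 5 + 112 = 408
REF1 = 47 / 408 = 0.1152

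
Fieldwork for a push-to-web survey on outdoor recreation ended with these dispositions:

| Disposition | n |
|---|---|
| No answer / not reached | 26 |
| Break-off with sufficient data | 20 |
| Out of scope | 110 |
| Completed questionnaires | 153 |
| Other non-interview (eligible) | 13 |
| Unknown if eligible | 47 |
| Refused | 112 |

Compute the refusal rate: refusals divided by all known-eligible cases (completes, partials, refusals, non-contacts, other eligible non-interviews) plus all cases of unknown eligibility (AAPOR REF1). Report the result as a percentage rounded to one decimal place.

30.2%

Top: 112
Denominator: 153 + 20 + 112 + 26 + 13 + 47 = 371
REF1 = 112 / 371 = 0.3019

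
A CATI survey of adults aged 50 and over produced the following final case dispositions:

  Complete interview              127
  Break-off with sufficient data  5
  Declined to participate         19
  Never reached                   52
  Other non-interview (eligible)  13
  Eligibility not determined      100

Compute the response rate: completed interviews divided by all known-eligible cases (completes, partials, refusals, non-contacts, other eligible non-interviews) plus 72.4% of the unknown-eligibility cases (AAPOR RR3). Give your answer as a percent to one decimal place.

Numerator = 127
Eligible (known) = 127 + 5 + 19 + 52 + 13 = 216
Eligible share of unknowns = 0.7240 × 100 = 72.40
Denominator = 216 + 72.40 = 288.40
RR3 = 127 / 288.40 = 0.4404

44.0%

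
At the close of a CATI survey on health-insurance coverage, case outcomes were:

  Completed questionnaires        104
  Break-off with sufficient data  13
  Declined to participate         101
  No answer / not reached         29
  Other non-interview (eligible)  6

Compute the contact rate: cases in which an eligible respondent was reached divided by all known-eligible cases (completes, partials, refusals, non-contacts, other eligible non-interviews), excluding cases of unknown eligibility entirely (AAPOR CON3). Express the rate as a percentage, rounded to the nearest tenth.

Num = 104 + 13 + 101 + 6 = 224
Base = 104 + 13 + 101 + 29 + 6 = 253
CON3 = 224 / 253 = 0.8854

88.5%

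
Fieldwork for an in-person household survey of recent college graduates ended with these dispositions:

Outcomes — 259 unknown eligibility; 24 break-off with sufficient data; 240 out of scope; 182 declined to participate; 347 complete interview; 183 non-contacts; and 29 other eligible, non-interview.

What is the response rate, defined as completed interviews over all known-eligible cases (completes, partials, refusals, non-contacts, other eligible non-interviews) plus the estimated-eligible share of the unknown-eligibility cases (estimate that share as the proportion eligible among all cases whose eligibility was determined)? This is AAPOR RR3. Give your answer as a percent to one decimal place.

36.1%

Num → 347
Determined eligible → 347 + 24 + 182 + 183 + 29 = 765
e = 765 / (765 + 240) = 765 / 1005 = 0.7612
Estimated eligible among unknowns → 0.7612 × 259 = 197.15
Base → 765 + 197.15 = 962.15
RR3 = 347 / 962.15 = 0.3607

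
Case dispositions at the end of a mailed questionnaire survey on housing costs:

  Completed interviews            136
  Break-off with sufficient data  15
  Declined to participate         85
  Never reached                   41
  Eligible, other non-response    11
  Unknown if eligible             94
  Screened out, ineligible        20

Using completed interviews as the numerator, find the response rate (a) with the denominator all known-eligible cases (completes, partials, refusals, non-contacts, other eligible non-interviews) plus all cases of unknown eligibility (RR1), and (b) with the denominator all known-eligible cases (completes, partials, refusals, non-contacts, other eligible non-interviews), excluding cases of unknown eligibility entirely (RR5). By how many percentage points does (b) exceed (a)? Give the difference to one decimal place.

Top = 136
Base = 136 + 15 + 85 + 41 + 11 + 94 = 382
RR1 = 136 / 382 = 0.3560
Base = 136 + 15 + 85 + 41 + 11 = 288
RR5 = 136 / 288 = 0.4722
Difference = 47.22 − 35.60 = 11.62 percentage points

11.6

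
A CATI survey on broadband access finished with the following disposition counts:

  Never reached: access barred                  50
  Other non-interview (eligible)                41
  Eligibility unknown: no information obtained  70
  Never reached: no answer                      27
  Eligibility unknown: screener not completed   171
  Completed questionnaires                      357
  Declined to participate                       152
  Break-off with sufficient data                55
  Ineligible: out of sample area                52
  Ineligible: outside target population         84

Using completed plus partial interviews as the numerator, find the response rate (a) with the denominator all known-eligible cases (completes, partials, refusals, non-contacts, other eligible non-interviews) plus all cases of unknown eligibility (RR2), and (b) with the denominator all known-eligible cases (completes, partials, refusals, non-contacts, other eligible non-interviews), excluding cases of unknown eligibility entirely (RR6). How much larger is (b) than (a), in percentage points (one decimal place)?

No answer / not reached = 27 + 50 = 77
Eligibility not determined = 171 + 70 = 241
Out of scope = 84 + 52 = 136
Numerator = 357 + 55 = 412
Denominator = 357 + 55 + 152 + 77 + 41 + 241 = 923
RR2 = 412 / 923 = 0.4464
Denominator = 357 + 55 + 152 + 77 + 41 = 682
RR6 = 412 / 682 = 0.6041
Difference = 60.41 − 44.64 = 15.77 percentage points

15.8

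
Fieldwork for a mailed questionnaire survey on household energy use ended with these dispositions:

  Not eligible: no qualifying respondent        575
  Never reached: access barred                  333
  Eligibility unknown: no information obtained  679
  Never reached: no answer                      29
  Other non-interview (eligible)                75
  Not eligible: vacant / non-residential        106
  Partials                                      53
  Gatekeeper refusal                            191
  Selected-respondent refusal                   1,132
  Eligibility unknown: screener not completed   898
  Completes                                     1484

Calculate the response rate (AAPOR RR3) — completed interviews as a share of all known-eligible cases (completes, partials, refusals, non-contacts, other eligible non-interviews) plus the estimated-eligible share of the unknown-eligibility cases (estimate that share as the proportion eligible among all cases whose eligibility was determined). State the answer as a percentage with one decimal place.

Refusals = 191 + 1132 = 1323
No answer / not reached = 29 + 333 = 362
Unknown if eligible = 898 + 679 = 1577
Ineligible = 575 + 106 = 681
Num → 1484
Determined eligible → 1484 + 53 + 1323 + 362 + 75 = 3297
e = 3297 / (3297 + 681) = 3297 / 3978 = 0.8288
Eligible share of unknowns → 0.8288 × 1577 = 1307.02
Denominator → 3297 + 1307.02 = 4604.02
RR3 = 1484 / 4604.02 = 0.3223

32.2%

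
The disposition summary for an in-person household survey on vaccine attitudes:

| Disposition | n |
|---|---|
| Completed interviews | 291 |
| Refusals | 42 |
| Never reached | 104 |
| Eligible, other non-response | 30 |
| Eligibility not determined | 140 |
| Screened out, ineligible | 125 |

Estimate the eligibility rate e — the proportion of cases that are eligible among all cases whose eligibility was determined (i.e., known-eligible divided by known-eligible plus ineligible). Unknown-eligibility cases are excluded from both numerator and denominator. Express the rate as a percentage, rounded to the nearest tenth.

Eligible (known) → 291 + 42 + 104 + 30 = 467
e = 467 / (467 + 125) = 467 / 592 = 0.7889

78.9%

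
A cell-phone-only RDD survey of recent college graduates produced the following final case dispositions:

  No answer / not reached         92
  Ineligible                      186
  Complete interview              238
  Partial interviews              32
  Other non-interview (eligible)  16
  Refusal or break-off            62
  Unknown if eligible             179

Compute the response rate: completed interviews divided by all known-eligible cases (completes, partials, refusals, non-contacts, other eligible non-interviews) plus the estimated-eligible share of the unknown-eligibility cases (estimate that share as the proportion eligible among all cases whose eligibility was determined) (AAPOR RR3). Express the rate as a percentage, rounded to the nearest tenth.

Top: 238
Eligible (known): 238 + 32 + 62 + 92 + 16 = 440
e = 440 / (440 + 186) = 440 / 626 = 0.7029
Estimated eligible among unknowns: 0.7029 × 179 = 125.82
Denom: 440 + 125.82 = 565.82
RR3 = 238 / 565.82 = 0.4206

42.1%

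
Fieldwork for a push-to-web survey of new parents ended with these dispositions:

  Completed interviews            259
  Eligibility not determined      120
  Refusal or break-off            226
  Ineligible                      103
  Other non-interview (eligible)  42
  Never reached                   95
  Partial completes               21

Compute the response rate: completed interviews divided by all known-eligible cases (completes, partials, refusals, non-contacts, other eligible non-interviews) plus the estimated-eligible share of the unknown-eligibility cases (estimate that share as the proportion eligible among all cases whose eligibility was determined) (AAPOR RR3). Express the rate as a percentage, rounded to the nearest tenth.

34.7%

Numerator → 259
Determined eligible → 259 + 21 + 226 + 95 + 42 = 643
e = 643 / (643 + 103) = 643 / 746 = 0.8619
Eligible share of unknowns → 0.8619 × 120 = 103.43
Base → 643 + 103.43 = 746.43
RR3 = 259 / 746.43 = 0.3470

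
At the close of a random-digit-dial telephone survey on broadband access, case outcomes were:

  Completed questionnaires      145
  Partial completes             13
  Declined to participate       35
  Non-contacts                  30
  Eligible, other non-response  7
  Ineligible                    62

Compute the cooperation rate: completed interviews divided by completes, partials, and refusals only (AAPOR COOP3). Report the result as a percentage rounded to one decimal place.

Numerator = 145
Denominator = 145 + 13 + 35 = 193
COOP3 = 145 / 193 = 0.7513

75.1%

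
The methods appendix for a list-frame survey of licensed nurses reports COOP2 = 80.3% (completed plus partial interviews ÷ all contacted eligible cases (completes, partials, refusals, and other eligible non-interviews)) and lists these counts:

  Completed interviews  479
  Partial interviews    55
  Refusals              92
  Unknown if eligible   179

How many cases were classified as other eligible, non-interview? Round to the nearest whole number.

Top = 479 + 55 = 534
COOP2 = 534 / D = 0.803
D = 534 / 0.803 = 665.0
Other denominator terms total 626
other eligible, non-interview = 665.0 − 626 ≈ 39

39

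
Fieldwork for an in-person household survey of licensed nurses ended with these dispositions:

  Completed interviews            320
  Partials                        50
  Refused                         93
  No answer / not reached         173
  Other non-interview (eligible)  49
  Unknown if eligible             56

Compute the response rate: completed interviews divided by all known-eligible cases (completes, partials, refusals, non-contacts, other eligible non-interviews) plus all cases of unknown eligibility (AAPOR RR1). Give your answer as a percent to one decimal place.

43.2%

Num = 320
Denominator = 320 + 50 + 93 + 173 + 49 + 56 = 741
RR1 = 320 / 741 = 0.4318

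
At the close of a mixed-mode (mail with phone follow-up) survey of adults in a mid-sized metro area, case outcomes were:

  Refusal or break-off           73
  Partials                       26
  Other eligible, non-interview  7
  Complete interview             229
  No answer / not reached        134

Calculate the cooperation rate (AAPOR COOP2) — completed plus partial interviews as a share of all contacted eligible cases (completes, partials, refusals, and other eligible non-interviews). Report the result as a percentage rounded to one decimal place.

76.1%

Numerator: 229 + 26 = 255
Base: 229 + 26 + 73 + 7 = 335
COOP2 = 255 / 335 = 0.7612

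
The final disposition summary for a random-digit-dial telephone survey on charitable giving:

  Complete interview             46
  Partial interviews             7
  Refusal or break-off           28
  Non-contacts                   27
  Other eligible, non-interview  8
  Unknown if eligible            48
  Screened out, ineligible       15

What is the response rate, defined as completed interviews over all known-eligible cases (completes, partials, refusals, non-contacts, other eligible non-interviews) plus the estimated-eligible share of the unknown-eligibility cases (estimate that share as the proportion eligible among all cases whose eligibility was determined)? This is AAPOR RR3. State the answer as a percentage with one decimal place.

29.0%

Num: 46
Known eligible: 46 + 7 + 28 + 27 + 8 = 116
e = 116 / (116 + 15) = 116 / 131 = 0.8855
Estimated eligible among unknowns: 0.8855 × 48 = 42.50
Denominator: 116 + 42.50 = 158.50
RR3 = 46 / 158.50 = 0.2902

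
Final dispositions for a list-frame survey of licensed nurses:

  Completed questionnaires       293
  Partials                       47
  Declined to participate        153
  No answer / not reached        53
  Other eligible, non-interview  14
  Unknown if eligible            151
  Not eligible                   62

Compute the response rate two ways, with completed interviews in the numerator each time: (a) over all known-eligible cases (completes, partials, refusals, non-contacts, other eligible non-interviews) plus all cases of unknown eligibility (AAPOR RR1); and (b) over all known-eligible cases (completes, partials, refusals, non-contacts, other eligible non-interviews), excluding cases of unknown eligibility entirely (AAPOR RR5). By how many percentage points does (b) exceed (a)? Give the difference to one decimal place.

11.1

Top = 293
Base = 293 + 47 + 153 + 53 + 14 + 151 = 711
RR1 = 293 / 711 = 0.4121
Base = 293 + 47 + 153 + 53 + 14 = 560
RR5 = 293 / 560 = 0.5232
Difference = 52.32 − 41.21 = 11.11 percentage points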